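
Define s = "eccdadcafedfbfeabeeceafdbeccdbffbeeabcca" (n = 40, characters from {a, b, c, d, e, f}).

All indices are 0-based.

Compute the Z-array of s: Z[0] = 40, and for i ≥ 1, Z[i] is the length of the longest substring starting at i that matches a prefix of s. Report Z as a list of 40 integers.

Z[0]=40
i=1: i≥r, start 0; Z[1]=0
i=2: i≥r, start 0; Z[2]=0
i=3: i≥r, start 0; Z[3]=0
i=4: i≥r, start 0; Z[4]=0
i=5: i≥r, start 0; Z[5]=0
i=6: i≥r, start 0; Z[6]=0
i=7: i≥r, start 0; Z[7]=0
i=8: i≥r, start 0; Z[8]=0
i=9: i≥r, start 0; Z[9]=1 extend→box=[9,10)
i=10: i≥r, start 0; Z[10]=0
i=11: i≥r, start 0; Z[11]=0
i=12: i≥r, start 0; Z[12]=0
i=13: i≥r, start 0; Z[13]=0
i=14: i≥r, start 0; Z[14]=1 extend→box=[14,15)
i=15: i≥r, start 0; Z[15]=0
i=16: i≥r, start 0; Z[16]=0
i=17: i≥r, start 0; Z[17]=1 extend→box=[17,18)
i=18: i≥r, start 0; Z[18]=2 extend→box=[18,20)
i=19: min(r-i=1, Z[1]=0)=0; Z[19]=0
i=20: i≥r, start 0; Z[20]=1 extend→box=[20,21)
i=21: i≥r, start 0; Z[21]=0
i=22: i≥r, start 0; Z[22]=0
i=23: i≥r, start 0; Z[23]=0
i=24: i≥r, start 0; Z[24]=0
i=25: i≥r, start 0; Z[25]=4 extend→box=[25,29)
i=26: min(r-i=3, Z[1]=0)=0; Z[26]=0
i=27: min(r-i=2, Z[2]=0)=0; Z[27]=0
i=28: min(r-i=1, Z[3]=0)=0; Z[28]=0
i=29: i≥r, start 0; Z[29]=0
i=30: i≥r, start 0; Z[30]=0
i=31: i≥r, start 0; Z[31]=0
i=32: i≥r, start 0; Z[32]=0
i=33: i≥r, start 0; Z[33]=1 extend→box=[33,34)
i=34: i≥r, start 0; Z[34]=1 extend→box=[34,35)
i=35: i≥r, start 0; Z[35]=0
i=36: i≥r, start 0; Z[36]=0
i=37: i≥r, start 0; Z[37]=0
i=38: i≥r, start 0; Z[38]=0
i=39: i≥r, start 0; Z[39]=0

[40, 0, 0, 0, 0, 0, 0, 0, 0, 1, 0, 0, 0, 0, 1, 0, 0, 1, 2, 0, 1, 0, 0, 0, 0, 4, 0, 0, 0, 0, 0, 0, 0, 1, 1, 0, 0, 0, 0, 0]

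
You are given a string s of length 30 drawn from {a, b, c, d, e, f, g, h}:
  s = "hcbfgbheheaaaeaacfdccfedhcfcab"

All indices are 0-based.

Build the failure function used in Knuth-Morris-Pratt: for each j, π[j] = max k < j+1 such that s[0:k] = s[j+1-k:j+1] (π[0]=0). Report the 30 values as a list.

[0, 0, 0, 0, 0, 0, 1, 0, 1, 0, 0, 0, 0, 0, 0, 0, 0, 0, 0, 0, 0, 0, 0, 0, 1, 2, 0, 0, 0, 0]

π[0] = 0
j=1 s[j]='c': π[1]=0 (border '')
j=2 s[j]='b': π[2]=0 (border '')
j=3 s[j]='f': π[3]=0 (border '')
j=4 s[j]='g': π[4]=0 (border '')
j=5 s[j]='b': π[5]=0 (border '')
j=6 s[j]='h': π[6]=1 (border 'h')
j=7 s[j]='e': k: 1→0; π[7]=0 (border '')
j=8 s[j]='h': π[8]=1 (border 'h')
j=9 s[j]='e': k: 1→0; π[9]=0 (border '')
j=10 s[j]='a': π[10]=0 (border '')
j=11 s[j]='a': π[11]=0 (border '')
j=12 s[j]='a': π[12]=0 (border '')
j=13 s[j]='e': π[13]=0 (border '')
j=14 s[j]='a': π[14]=0 (border '')
j=15 s[j]='a': π[15]=0 (border '')
j=16 s[j]='c': π[16]=0 (border '')
j=17 s[j]='f': π[17]=0 (border '')
j=18 s[j]='d': π[18]=0 (border '')
j=19 s[j]='c': π[19]=0 (border '')
j=20 s[j]='c': π[20]=0 (border '')
j=21 s[j]='f': π[21]=0 (border '')
j=22 s[j]='e': π[22]=0 (border '')
j=23 s[j]='d': π[23]=0 (border '')
j=24 s[j]='h': π[24]=1 (border 'h')
j=25 s[j]='c': π[25]=2 (border 'hc')
j=26 s[j]='f': k: 2→0; π[26]=0 (border '')
j=27 s[j]='c': π[27]=0 (border '')
j=28 s[j]='a': π[28]=0 (border '')
j=29 s[j]='b': π[29]=0 (border '')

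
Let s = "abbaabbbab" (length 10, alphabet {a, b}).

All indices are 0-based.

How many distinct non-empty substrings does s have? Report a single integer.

sorted suffixes:
  #0 SA[0]=3  'aabbbab'
  #1 SA[1]=8  'ab'
  #2 SA[2]=0  'abbaabbbab'
  #3 SA[3]=4  'abbbab'
  #4 SA[4]=9  'b'
  #5 SA[5]=2  'baabbbab'
  #6 SA[6]=7  'bab'
  #7 SA[7]=1  'bbaabbbab'
  #8 SA[8]=6  'bbab'
  #9 SA[9]=5  'bbbab'

SA = [3, 8, 0, 4, 9, 2, 7, 1, 6, 5]
i: (SA[i-1],SA[i]) lcp shared
  1: (3,8) 1 'a'
  2: (8,0) 2 'ab'
  3: (0,4) 3 'abb'
  4: (4,9) 0 ''
  5: (9,2) 1 'b'
  6: (2,7) 2 'ba'
  7: (7,1) 1 'b'
  8: (1,6) 3 'bba'
  9: (6,5) 2 'bb'

n(n+1)/2 = 10·11/2 = 55
Σ LCP = 0 + 1 + 2 + 3 + 0 + 1 + 2 + 1 + 3 + 2 = 15
distinct = 55 − 15 = 40

40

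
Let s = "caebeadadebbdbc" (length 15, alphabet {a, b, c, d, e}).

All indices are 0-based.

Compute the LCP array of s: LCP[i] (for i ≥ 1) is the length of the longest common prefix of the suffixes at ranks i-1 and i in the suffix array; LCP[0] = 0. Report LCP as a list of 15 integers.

[0, 2, 1, 0, 1, 1, 1, 0, 1, 0, 1, 1, 0, 1, 2]

rank→(start, suffix):
  0 → (5, 'adadebbdbc')
  1 → (7, 'adebbdbc')
  2 → (1, 'aebeadadebbdbc')
  3 → (10, 'bbdbc')
  4 → (13, 'bc')
  5 → (11, 'bdbc')
  6 → (3, 'beadadebbdbc')
  7 → (14, 'c')
  8 → (0, 'caebeadadebbdbc')
  9 → (6, 'dadebbdbc')
  10 → (12, 'dbc')
  11 → (8, 'debbdbc')
  12 → (4, 'eadadebbdbc')
  13 → (9, 'ebbdbc')
  14 → (2, 'ebeadadebbdbc')

SA = [5, 7, 1, 10, 13, 11, 3, 14, 0, 6, 12, 8, 4, 9, 2]
i: (SA[i-1],SA[i]) lcp shared
  1: (5,7) 2 'ad'
  2: (7,1) 1 'a'
  3: (1,10) 0 ''
  4: (10,13) 1 'b'
  5: (13,11) 1 'b'
  6: (11,3) 1 'b'
  7: (3,14) 0 ''
  8: (14,0) 1 'c'
  9: (0,6) 0 ''
  10: (6,12) 1 'd'
  11: (12,8) 1 'd'
  12: (8,4) 0 ''
  13: (4,9) 1 'e'
  14: (9,2) 2 'eb'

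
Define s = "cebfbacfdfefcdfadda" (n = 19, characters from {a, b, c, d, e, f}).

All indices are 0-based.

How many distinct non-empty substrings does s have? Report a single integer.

sorted suffixes:
  #0 SA[0]=18  'a'
  #1 SA[1]=5  'acfdfefcdfadda'
  #2 SA[2]=15  'adda'
  #3 SA[3]=4  'bacfdfefcdfadda'
  #4 SA[4]=2  'bfbacfdfefcdfadda'
  #5 SA[5]=12  'cdfadda'
  #6 SA[6]=0  'cebfbacfdfefcdfadda'
  #7 SA[7]=6  'cfdfefcdfadda'
  #8 SA[8]=17  'da'
  #9 SA[9]=16  'dda'
  #10 SA[10]=13  'dfadda'
  #11 SA[11]=8  'dfefcdfadda'
  #12 SA[12]=1  'ebfbacfdfefcdfadda'
  #13 SA[13]=10  'efcdfadda'
  #14 SA[14]=14  'fadda'
  #15 SA[15]=3  'fbacfdfefcdfadda'
  #16 SA[16]=11  'fcdfadda'
  #17 SA[17]=7  'fdfefcdfadda'
  #18 SA[18]=9  'fefcdfadda'

SA = [18, 5, 15, 4, 2, 12, 0, 6, 17, 16, 13, 8, 1, 10, 14, 3, 11, 7, 9]
[i] adj suffixes → lcp
  [1] 18/5 → 1 ('a')
  [2] 5/15 → 1 ('a')
  [3] 15/4 → 0 ('')
  [4] 4/2 → 1 ('b')
  [5] 2/12 → 0 ('')
  [6] 12/0 → 1 ('c')
  [7] 0/6 → 1 ('c')
  [8] 6/17 → 0 ('')
  [9] 17/16 → 1 ('d')
  [10] 16/13 → 1 ('d')
  [11] 13/8 → 2 ('df')
  [12] 8/1 → 0 ('')
  [13] 1/10 → 1 ('e')
  [14] 10/14 → 0 ('')
  [15] 14/3 → 1 ('f')
  [16] 3/11 → 1 ('f')
  [17] 11/7 → 1 ('f')
  [18] 7/9 → 1 ('f')

n(n+1)/2 = 19·20/2 = 190
Σ LCP = 0 + 1 + 1 + 0 + 1 + 0 + 1 + 1 + 0 + 1 + 1 + 2 + 0 + 1 + 0 + 1 + 1 + 1 + 1 = 14
distinct = 190 − 14 = 176

176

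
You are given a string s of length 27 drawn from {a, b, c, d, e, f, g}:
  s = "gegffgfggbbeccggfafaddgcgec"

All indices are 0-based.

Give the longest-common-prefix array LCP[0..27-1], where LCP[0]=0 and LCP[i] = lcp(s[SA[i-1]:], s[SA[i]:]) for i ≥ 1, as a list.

rank | idx | suffix
   0 |  19 | addgcgec
   1 |  17 | afaddgcgec
   2 |   9 | bbeccggfafaddgcgec
   3 |  10 | beccggfafaddgcgec
   4 |  26 | c
   5 |  12 | ccggfafaddgcgec
   6 |  23 | cgec
   7 |  13 | cggfafaddgcgec
   8 |  20 | ddgcgec
   9 |  21 | dgcgec
  10 |  25 | ec
  11 |  11 | eccggfafaddgcgec
  12 |   1 | egffgfggbbeccggfafaddgcgec
  13 |  18 | faddgcgec
  14 |  16 | fafaddgcgec
  15 |   3 | ffgfggbbeccggfafaddgcgec
  16 |   4 | fgfggbbeccggfafaddgcgec
  17 |   6 | fggbbeccggfafaddgcgec
  18 |   8 | gbbeccggfafaddgcgec
  19 |  22 | gcgec
  20 |  24 | gec
  21 |   0 | gegffgfggbbeccggfafaddgcgec
  22 |  15 | gfafaddgcgec
  23 |   2 | gffgfggbbeccggfafaddgcgec
  24 |   5 | gfggbbeccggfafaddgcgec
  25 |   7 | ggbbeccggfafaddgcgec
  26 |  14 | ggfafaddgcgec

SA = [19, 17, 9, 10, 26, 12, 23, 13, 20, 21, 25, 11, 1, 18, 16, 3, 4, 6, 8, 22, 24, 0, 15, 2, 5, 7, 14]
i: (SA[i-1],SA[i]) lcp shared
  1: (19,17) 1 'a'
  2: (17,9) 0 ''
  3: (9,10) 1 'b'
  4: (10,26) 0 ''
  5: (26,12) 1 'c'
  6: (12,23) 1 'c'
  7: (23,13) 2 'cg'
  8: (13,20) 0 ''
  9: (20,21) 1 'd'
  10: (21,25) 0 ''
  11: (25,11) 2 'ec'
  12: (11,1) 1 'e'
  13: (1,18) 0 ''
  14: (18,16) 2 'fa'
  15: (16,3) 1 'f'
  16: (3,4) 1 'f'
  17: (4,6) 2 'fg'
  18: (6,8) 0 ''
  19: (8,22) 1 'g'
  20: (22,24) 1 'g'
  21: (24,0) 2 'ge'
  22: (0,15) 1 'g'
  23: (15,2) 2 'gf'
  24: (2,5) 2 'gf'
  25: (5,7) 1 'g'
  26: (7,14) 2 'gg'

[0, 1, 0, 1, 0, 1, 1, 2, 0, 1, 0, 2, 1, 0, 2, 1, 1, 2, 0, 1, 1, 2, 1, 2, 2, 1, 2]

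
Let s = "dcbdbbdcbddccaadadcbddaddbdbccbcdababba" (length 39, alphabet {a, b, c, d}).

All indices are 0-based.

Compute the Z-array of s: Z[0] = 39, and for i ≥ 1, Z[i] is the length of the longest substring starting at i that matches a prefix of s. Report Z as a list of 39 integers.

[39, 0, 0, 1, 0, 0, 4, 0, 0, 1, 2, 0, 0, 0, 0, 1, 0, 4, 0, 0, 1, 1, 0, 1, 1, 0, 1, 0, 0, 0, 0, 0, 1, 0, 0, 0, 0, 0, 0]

Z[0]=39
i=1: i≥r, start 0; Z[1]=0
i=2: i≥r, start 0; Z[2]=0
i=3: i≥r, start 0; Z[3]=1 grow→box=[3,4)
i=4: i≥r, start 0; Z[4]=0
i=5: i≥r, start 0; Z[5]=0
i=6: i≥r, start 0; Z[6]=4 grow→box=[6,10)
i=7: min(r-i=3, Z[1]=0)=0; Z[7]=0
i=8: min(r-i=2, Z[2]=0)=0; Z[8]=0
i=9: min(r-i=1, Z[3]=1)=1; Z[9]=1
i=10: i≥r, start 0; Z[10]=2 grow→box=[10,12)
i=11: min(r-i=1, Z[1]=0)=0; Z[11]=0
i=12: i≥r, start 0; Z[12]=0
i=13: i≥r, start 0; Z[13]=0
i=14: i≥r, start 0; Z[14]=0
i=15: i≥r, start 0; Z[15]=1 grow→box=[15,16)
i=16: i≥r, start 0; Z[16]=0
i=17: i≥r, start 0; Z[17]=4 grow→box=[17,21)
i=18: min(r-i=3, Z[1]=0)=0; Z[18]=0
i=19: min(r-i=2, Z[2]=0)=0; Z[19]=0
i=20: min(r-i=1, Z[3]=1)=1; Z[20]=1
i=21: i≥r, start 0; Z[21]=1 grow→box=[21,22)
i=22: i≥r, start 0; Z[22]=0
i=23: i≥r, start 0; Z[23]=1 grow→box=[23,24)
i=24: i≥r, start 0; Z[24]=1 grow→box=[24,25)
i=25: i≥r, start 0; Z[25]=0
i=26: i≥r, start 0; Z[26]=1 grow→box=[26,27)
i=27: i≥r, start 0; Z[27]=0
i=28: i≥r, start 0; Z[28]=0
i=29: i≥r, start 0; Z[29]=0
i=30: i≥r, start 0; Z[30]=0
i=31: i≥r, start 0; Z[31]=0
i=32: i≥r, start 0; Z[32]=1 grow→box=[32,33)
i=33: i≥r, start 0; Z[33]=0
i=34: i≥r, start 0; Z[34]=0
i=35: i≥r, start 0; Z[35]=0
i=36: i≥r, start 0; Z[36]=0
i=37: i≥r, start 0; Z[37]=0
i=38: i≥r, start 0; Z[38]=0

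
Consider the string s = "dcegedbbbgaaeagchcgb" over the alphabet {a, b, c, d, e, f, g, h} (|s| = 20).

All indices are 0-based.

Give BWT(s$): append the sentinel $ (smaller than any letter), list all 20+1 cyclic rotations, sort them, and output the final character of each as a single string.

bgaegdbbdhge$agcbcaec

rank  rotation               last
    0  $dcegedbbbgaaeagchcgb  b
    1  aaeagchcgb$dcegedbbbg  g
    2  aeagchcgb$dcegedbbbga  a
    3  agchcgb$dcegedbbbgaae  e
    4  b$dcegedbbbgaaeagchcg  g
    5  bbbgaaeagchcgb$dceged  d
    6  bbgaaeagchcgb$dcegedb  b
    7  bgaaeagchcgb$dcegedbb  b
    8  cegedbbbgaaeagchcgb$d  d
    9  cgb$dcegedbbbgaaeagch  h
   10  chcgb$dcegedbbbgaaeag  g
   11  dbbbgaaeagchcgb$dcege  e
   12  dcegedbbbgaaeagchcgb$  $
   13  eagchcgb$dcegedbbbgaa  a
   14  edbbbgaaeagchcgb$dceg  g
   15  egedbbbgaaeagchcgb$dc  c
   16  gaaeagchcgb$dcegedbbb  b
   17  gb$dcegedbbbgaaeagchc  c
   18  gchcgb$dcegedbbbgaaea  a
   19  gedbbbgaaeagchcgb$dce  e
   20  hcgb$dcegedbbbgaaeagc  c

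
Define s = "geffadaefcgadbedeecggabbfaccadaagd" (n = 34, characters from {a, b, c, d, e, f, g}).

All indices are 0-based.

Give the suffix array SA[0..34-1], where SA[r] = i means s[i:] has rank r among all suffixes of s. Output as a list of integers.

[30, 21, 25, 28, 4, 11, 6, 31, 22, 13, 23, 27, 26, 9, 18, 33, 29, 5, 12, 15, 17, 14, 16, 7, 1, 24, 3, 8, 2, 20, 10, 32, 0, 19]

sorted suffixes:
  #0 SA[0]=30  'aagd'
  #1 SA[1]=21  'abbfaccadaagd'
  #2 SA[2]=25  'accadaagd'
  #3 SA[3]=28  'adaagd'
  #4 SA[4]=4  'adaefcgadbedeecggabbfaccadaagd'
  #5 SA[5]=11  'adbedeecggabbfaccadaagd'
  #6 SA[6]=6  'aefcgadbedeecggabbfaccadaagd'
  #7 SA[7]=31  'agd'
  #8 SA[8]=22  'bbfaccadaagd'
  #9 SA[9]=13  'bedeecggabbfaccadaagd'
  #10 SA[10]=23  'bfaccadaagd'
  #11 SA[11]=27  'cadaagd'
  #12 SA[12]=26  'ccadaagd'
  #13 SA[13]=9  'cgadbedeecggabbfaccadaagd'
  #14 SA[14]=18  'cggabbfaccadaagd'
  #15 SA[15]=33  'd'
  #16 SA[16]=29  'daagd'
  #17 SA[17]=5  'daefcgadbedeecggabbfaccadaagd'
  #18 SA[18]=12  'dbedeecggabbfaccadaagd'
  #19 SA[19]=15  'deecggabbfaccadaagd'
  #20 SA[20]=17  'ecggabbfaccadaagd'
  #21 SA[21]=14  'edeecggabbfaccadaagd'
  #22 SA[22]=16  'eecggabbfaccadaagd'
  #23 SA[23]=7  'efcgadbedeecggabbfaccadaagd'
  #24 SA[24]=1  'effadaefcgadbedeecggabbfaccadaagd'
  #25 SA[25]=24  'faccadaagd'
  #26 SA[26]=3  'fadaefcgadbedeecggabbfaccadaagd'
  #27 SA[27]=8  'fcgadbedeecggabbfaccadaagd'
  #28 SA[28]=2  'ffadaefcgadbedeecggabbfaccadaagd'
  #29 SA[29]=20  'gabbfaccadaagd'
  #30 SA[30]=10  'gadbedeecggabbfaccadaagd'
  #31 SA[31]=32  'gd'
  #32 SA[32]=0  'geffadaefcgadbedeecggabbfaccadaagd'
  #33 SA[33]=19  'ggabbfaccadaagd'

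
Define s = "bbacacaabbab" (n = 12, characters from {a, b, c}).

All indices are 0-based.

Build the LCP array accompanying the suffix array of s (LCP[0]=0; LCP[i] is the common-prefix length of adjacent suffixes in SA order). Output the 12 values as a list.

rank→(start, suffix):
  0 → (6, 'aabbab')
  1 → (10, 'ab')
  2 → (7, 'abbab')
  3 → (4, 'acaabbab')
  4 → (2, 'acacaabbab')
  5 → (11, 'b')
  6 → (9, 'bab')
  7 → (1, 'bacacaabbab')
  8 → (8, 'bbab')
  9 → (0, 'bbacacaabbab')
  10 → (5, 'caabbab')
  11 → (3, 'cacaabbab')

SA = [6, 10, 7, 4, 2, 11, 9, 1, 8, 0, 5, 3]
i: (SA[i-1],SA[i]) lcp shared
  1: (6,10) 1 'a'
  2: (10,7) 2 'ab'
  3: (7,4) 1 'a'
  4: (4,2) 3 'aca'
  5: (2,11) 0 ''
  6: (11,9) 1 'b'
  7: (9,1) 2 'ba'
  8: (1,8) 1 'b'
  9: (8,0) 3 'bba'
  10: (0,5) 0 ''
  11: (5,3) 2 'ca'

[0, 1, 2, 1, 3, 0, 1, 2, 1, 3, 0, 2]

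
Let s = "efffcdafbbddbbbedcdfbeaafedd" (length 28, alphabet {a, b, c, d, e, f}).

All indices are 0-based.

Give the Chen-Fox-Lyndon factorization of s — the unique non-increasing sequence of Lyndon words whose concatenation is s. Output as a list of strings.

["efff", "cd", "afbbddbbbedcdfbe", "aafedd"]

emit factor 1: 'efff' (i=0, period=4)
emit factor 2: 'cd' (i=4, period=2)
emit factor 3: 'afbbddbbbedcdfbe' (i=6, period=16)
emit factor 4: 'aafedd' (i=22, period=6)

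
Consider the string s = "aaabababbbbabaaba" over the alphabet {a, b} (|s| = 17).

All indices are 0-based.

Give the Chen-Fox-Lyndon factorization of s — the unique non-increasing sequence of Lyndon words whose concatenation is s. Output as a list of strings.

["aaabababbbbabaab", "a"]

emit factor 1: 'aaabababbbbabaab' (i=0, period=16)
emit factor 2: 'a' (i=16, period=1)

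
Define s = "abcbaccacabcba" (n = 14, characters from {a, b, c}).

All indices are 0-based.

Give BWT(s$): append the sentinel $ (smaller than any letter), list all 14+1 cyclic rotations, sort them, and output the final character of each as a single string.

rank  rotation         last
    0  $abcbaccacabcba  a
    1  a$abcbaccacabcb  b
    2  abcba$abcbaccac  c
    3  abcbaccacabcba$  $
    4  acabcba$abcbacc  c
    5  accacabcba$abcb  b
    6  ba$abcbaccacabc  c
    7  baccacabcba$abc  c
    8  bcba$abcbaccaca  a
    9  bcbaccacabcba$a  a
   10  cabcba$abcbacca  a
   11  cacabcba$abcbac  c
   12  cba$abcbaccacab  b
   13  cbaccacabcba$ab  b
   14  ccacabcba$abcba  a

abc$cbccaaacbba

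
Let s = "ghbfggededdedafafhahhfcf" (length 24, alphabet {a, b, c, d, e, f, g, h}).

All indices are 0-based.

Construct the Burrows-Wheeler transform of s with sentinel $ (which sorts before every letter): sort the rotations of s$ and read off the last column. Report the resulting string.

rank  rotation                   last
    0  $ghbfggededdedafafhahhfcf  f
    1  afafhahhfcf$ghbfggededded  d
    2  afhahhfcf$ghbfggededdedaf  f
    3  ahhfcf$ghbfggededdedafafh  h
    4  bfggededdedafafhahhfcf$gh  h
    5  cf$ghbfggededdedafafhahhf  f
    6  dafafhahhfcf$ghbfggededde  e
    7  ddedafafhahhfcf$ghbfggede  e
    8  dedafafhahhfcf$ghbfggeded  d
    9  deddedafafhahhfcf$ghbfgge  e
   10  edafafhahhfcf$ghbfggededd  d
   11  eddedafafhahhfcf$ghbfgged  d
   12  ededdedafafhahhfcf$ghbfgg  g
   13  f$ghbfggededdedafafhahhfc  c
   14  fafhahhfcf$ghbfggededdeda  a
   15  fcf$ghbfggededdedafafhahh  h
   16  fggededdedafafhahhfcf$ghb  b
   17  fhahhfcf$ghbfggededdedafa  a
   18  gededdedafafhahhfcf$ghbfg  g
   19  ggededdedafafhahhfcf$ghbf  f
   20  ghbfggededdedafafhahhfcf$  $
   21  hahhfcf$ghbfggededdedafaf  f
   22  hbfggededdedafafhahhfcf$g  g
   23  hfcf$ghbfggededdedafafhah  h
   24  hhfcf$ghbfggededdedafafha  a

fdfhhfeededdgcahbagf$fgha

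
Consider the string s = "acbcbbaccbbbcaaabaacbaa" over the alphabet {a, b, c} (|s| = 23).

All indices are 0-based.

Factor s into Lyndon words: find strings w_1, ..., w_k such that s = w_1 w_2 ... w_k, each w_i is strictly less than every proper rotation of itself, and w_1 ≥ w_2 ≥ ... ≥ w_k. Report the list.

["acbcbbaccbbbc", "aaabaacb", "a", "a"]

emit factor 1: 'acbcbbaccbbbc' (i=0, period=13)
emit factor 2: 'aaabaacb' (i=13, period=8)
emit factor 3: 'a' (i=21, period=1)
emit factor 4: 'a' (i=22, period=1)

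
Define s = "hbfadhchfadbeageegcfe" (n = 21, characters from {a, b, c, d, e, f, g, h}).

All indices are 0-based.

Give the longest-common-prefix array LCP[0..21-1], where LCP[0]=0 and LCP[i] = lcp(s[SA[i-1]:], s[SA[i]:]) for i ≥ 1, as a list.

rank→(start, suffix):
  0 → (9, 'adbeageegcfe')
  1 → (3, 'adhchfadbeageegcfe')
  2 → (13, 'ageegcfe')
  3 → (11, 'beageegcfe')
  4 → (1, 'bfadhchfadbeageegcfe')
  5 → (18, 'cfe')
  6 → (6, 'chfadbeageegcfe')
  7 → (10, 'dbeageegcfe')
  8 → (4, 'dhchfadbeageegcfe')
  9 → (20, 'e')
  10 → (12, 'eageegcfe')
  11 → (15, 'eegcfe')
  12 → (16, 'egcfe')
  13 → (8, 'fadbeageegcfe')
  14 → (2, 'fadhchfadbeageegcfe')
  15 → (19, 'fe')
  16 → (17, 'gcfe')
  17 → (14, 'geegcfe')
  18 → (0, 'hbfadhchfadbeageegcfe')
  19 → (5, 'hchfadbeageegcfe')
  20 → (7, 'hfadbeageegcfe')

SA = [9, 3, 13, 11, 1, 18, 6, 10, 4, 20, 12, 15, 16, 8, 2, 19, 17, 14, 0, 5, 7]
i: (SA[i-1],SA[i]) lcp shared
  1: (9,3) 2 'ad'
  2: (3,13) 1 'a'
  3: (13,11) 0 ''
  4: (11,1) 1 'b'
  5: (1,18) 0 ''
  6: (18,6) 1 'c'
  7: (6,10) 0 ''
  8: (10,4) 1 'd'
  9: (4,20) 0 ''
  10: (20,12) 1 'e'
  11: (12,15) 1 'e'
  12: (15,16) 1 'e'
  13: (16,8) 0 ''
  14: (8,2) 3 'fad'
  15: (2,19) 1 'f'
  16: (19,17) 0 ''
  17: (17,14) 1 'g'
  18: (14,0) 0 ''
  19: (0,5) 1 'h'
  20: (5,7) 1 'h'

[0, 2, 1, 0, 1, 0, 1, 0, 1, 0, 1, 1, 1, 0, 3, 1, 0, 1, 0, 1, 1]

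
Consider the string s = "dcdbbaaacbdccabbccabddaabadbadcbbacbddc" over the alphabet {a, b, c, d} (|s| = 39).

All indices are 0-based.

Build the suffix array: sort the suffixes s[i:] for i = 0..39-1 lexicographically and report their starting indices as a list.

sorted suffixes:
  #0 SA[0]=5  'aaacbdccabbccabddaabadbadcbbacbddc'
  #1 SA[1]=22  'aabadbadcbbacbddc'
  #2 SA[2]=6  'aacbdccabbccabddaabadbadcbbacbddc'
  #3 SA[3]=23  'abadbadcbbacbddc'
  #4 SA[4]=13  'abbccabddaabadbadcbbacbddc'
  #5 SA[5]=18  'abddaabadbadcbbacbddc'
  #6 SA[6]=7  'acbdccabbccabddaabadbadcbbacbddc'
  #7 SA[7]=33  'acbddc'
  #8 SA[8]=25  'adbadcbbacbddc'
  #9 SA[9]=28  'adcbbacbddc'
  #10 SA[10]=4  'baaacbdccabbccabddaabadbadcbbacbddc'
  #11 SA[11]=32  'bacbddc'
  #12 SA[12]=24  'badbadcbbacbddc'
  #13 SA[13]=27  'badcbbacbddc'
  #14 SA[14]=3  'bbaaacbdccabbccabddaabadbadcbbacbddc'
  #15 SA[15]=31  'bbacbddc'
  #16 SA[16]=14  'bbccabddaabadbadcbbacbddc'
  #17 SA[17]=15  'bccabddaabadbadcbbacbddc'
  #18 SA[18]=9  'bdccabbccabddaabadbadcbbacbddc'
  #19 SA[19]=19  'bddaabadbadcbbacbddc'
  #20 SA[20]=35  'bddc'
  #21 SA[21]=38  'c'
  #22 SA[22]=12  'cabbccabddaabadbadcbbacbddc'
  #23 SA[23]=17  'cabddaabadbadcbbacbddc'
  #24 SA[24]=30  'cbbacbddc'
  #25 SA[25]=8  'cbdccabbccabddaabadbadcbbacbddc'
  #26 SA[26]=34  'cbddc'
  #27 SA[27]=11  'ccabbccabddaabadbadcbbacbddc'
  #28 SA[28]=16  'ccabddaabadbadcbbacbddc'
  #29 SA[29]=1  'cdbbaaacbdccabbccabddaabadbadcbbacbddc'
  #30 SA[30]=21  'daabadbadcbbacbddc'
  #31 SA[31]=26  'dbadcbbacbddc'
  #32 SA[32]=2  'dbbaaacbdccabbccabddaabadbadcbbacbddc'
  #33 SA[33]=37  'dc'
  #34 SA[34]=29  'dcbbacbddc'
  #35 SA[35]=10  'dccabbccabddaabadbadcbbacbddc'
  #36 SA[36]=0  'dcdbbaaacbdccabbccabddaabadbadcbbacbddc'
  #37 SA[37]=20  'ddaabadbadcbbacbddc'
  #38 SA[38]=36  'ddc'

[5, 22, 6, 23, 13, 18, 7, 33, 25, 28, 4, 32, 24, 27, 3, 31, 14, 15, 9, 19, 35, 38, 12, 17, 30, 8, 34, 11, 16, 1, 21, 26, 2, 37, 29, 10, 0, 20, 36]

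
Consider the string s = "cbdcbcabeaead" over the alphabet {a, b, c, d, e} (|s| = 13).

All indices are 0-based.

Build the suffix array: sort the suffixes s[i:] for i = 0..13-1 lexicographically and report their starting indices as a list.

sorted suffixes:
  #0 SA[0]=6  'abeaead'
  #1 SA[1]=11  'ad'
  #2 SA[2]=9  'aead'
  #3 SA[3]=4  'bcabeaead'
  #4 SA[4]=1  'bdcbcabeaead'
  #5 SA[5]=7  'beaead'
  #6 SA[6]=5  'cabeaead'
  #7 SA[7]=3  'cbcabeaead'
  #8 SA[8]=0  'cbdcbcabeaead'
  #9 SA[9]=12  'd'
  #10 SA[10]=2  'dcbcabeaead'
  #11 SA[11]=10  'ead'
  #12 SA[12]=8  'eaead'

[6, 11, 9, 4, 1, 7, 5, 3, 0, 12, 2, 10, 8]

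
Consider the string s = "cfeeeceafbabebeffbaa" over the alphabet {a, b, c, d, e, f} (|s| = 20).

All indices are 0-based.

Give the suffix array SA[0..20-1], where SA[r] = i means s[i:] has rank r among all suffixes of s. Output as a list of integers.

sorted suffixes:
  #0 SA[0]=19  'a'
  #1 SA[1]=18  'aa'
  #2 SA[2]=10  'abebeffbaa'
  #3 SA[3]=7  'afbabebeffbaa'
  #4 SA[4]=17  'baa'
  #5 SA[5]=9  'babebeffbaa'
  #6 SA[6]=11  'bebeffbaa'
  #7 SA[7]=13  'beffbaa'
  #8 SA[8]=5  'ceafbabebeffbaa'
  #9 SA[9]=0  'cfeeeceafbabebeffbaa'
  #10 SA[10]=6  'eafbabebeffbaa'
  #11 SA[11]=12  'ebeffbaa'
  #12 SA[12]=4  'eceafbabebeffbaa'
  #13 SA[13]=3  'eeceafbabebeffbaa'
  #14 SA[14]=2  'eeeceafbabebeffbaa'
  #15 SA[15]=14  'effbaa'
  #16 SA[16]=16  'fbaa'
  #17 SA[17]=8  'fbabebeffbaa'
  #18 SA[18]=1  'feeeceafbabebeffbaa'
  #19 SA[19]=15  'ffbaa'

[19, 18, 10, 7, 17, 9, 11, 13, 5, 0, 6, 12, 4, 3, 2, 14, 16, 8, 1, 15]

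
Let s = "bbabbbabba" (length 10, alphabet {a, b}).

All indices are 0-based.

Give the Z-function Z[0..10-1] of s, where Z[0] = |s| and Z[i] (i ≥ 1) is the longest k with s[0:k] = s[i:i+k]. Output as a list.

Z[0]=10
i=1: fresh scan; Z[1]=1 grow→box=[1,2)
i=2: fresh scan; Z[2]=0
i=3: fresh scan; Z[3]=2 grow→box=[3,5)
i=4: min(r-i=1, Z[1]=1)=1; Z[4]=5 grow→box=[4,9)
i=5: min(r-i=4, Z[1]=1)=1; Z[5]=1
i=6: min(r-i=3, Z[2]=0)=0; Z[6]=0
i=7: min(r-i=2, Z[3]=2)=2; Z[7]=3 grow→box=[7,10)
i=8: min(r-i=2, Z[1]=1)=1; Z[8]=1
i=9: min(r-i=1, Z[2]=0)=0; Z[9]=0

[10, 1, 0, 2, 5, 1, 0, 3, 1, 0]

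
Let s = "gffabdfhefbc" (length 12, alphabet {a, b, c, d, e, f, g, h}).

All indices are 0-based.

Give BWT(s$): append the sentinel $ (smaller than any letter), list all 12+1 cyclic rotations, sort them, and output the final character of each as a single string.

rank  rotation       last
    0  $gffabdfhefbc  c
    1  abdfhefbc$gff  f
    2  bc$gffabdfhef  f
    3  bdfhefbc$gffa  a
    4  c$gffabdfhefb  b
    5  dfhefbc$gffab  b
    6  efbc$gffabdfh  h
    7  fabdfhefbc$gf  f
    8  fbc$gffabdfhe  e
    9  ffabdfhefbc$g  g
   10  fhefbc$gffabd  d
   11  gffabdfhefbc$  $
   12  hefbc$gffabdf  f

cffabbhfegd$f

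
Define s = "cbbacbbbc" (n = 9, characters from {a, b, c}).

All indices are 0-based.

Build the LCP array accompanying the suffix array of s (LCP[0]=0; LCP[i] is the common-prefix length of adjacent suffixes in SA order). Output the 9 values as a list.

rank | idx | suffix
   0 |   3 | acbbbc
   1 |   2 | bacbbbc
   2 |   1 | bbacbbbc
   3 |   5 | bbbc
   4 |   6 | bbc
   5 |   7 | bc
   6 |   8 | c
   7 |   0 | cbbacbbbc
   8 |   4 | cbbbc

SA = [3, 2, 1, 5, 6, 7, 8, 0, 4]
rank  pair      lcp
   1  s[3:],s[2:]  0  ''
   2  s[2:],s[1:]  1  'b'
   3  s[1:],s[5:]  2  'bb'
   4  s[5:],s[6:]  2  'bb'
   5  s[6:],s[7:]  1  'b'
   6  s[7:],s[8:]  0  ''
   7  s[8:],s[0:]  1  'c'
   8  s[0:],s[4:]  3  'cbb'

[0, 0, 1, 2, 2, 1, 0, 1, 3]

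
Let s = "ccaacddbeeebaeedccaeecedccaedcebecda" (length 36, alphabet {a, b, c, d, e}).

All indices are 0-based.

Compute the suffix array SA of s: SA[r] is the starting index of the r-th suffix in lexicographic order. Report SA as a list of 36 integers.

sorted suffixes:
  #0 SA[0]=35  'a'
  #1 SA[1]=2  'aacddbeeebaeedccaeecedccaedcebecda'
  #2 SA[2]=3  'acddbeeebaeedccaeecedccaedcebecda'
  #3 SA[3]=26  'aedcebecda'
  #4 SA[4]=18  'aeecedccaedcebecda'
  #5 SA[5]=12  'aeedccaeecedccaedcebecda'
  #6 SA[6]=11  'baeedccaeecedccaedcebecda'
  #7 SA[7]=31  'becda'
  #8 SA[8]=7  'beeebaeedccaeecedccaedcebecda'
  #9 SA[9]=1  'caacddbeeebaeedccaeecedccaedcebecda'
  #10 SA[10]=25  'caedcebecda'
  #11 SA[11]=17  'caeecedccaedcebecda'
  #12 SA[12]=0  'ccaacddbeeebaeedccaeecedccaedcebecda'
  #13 SA[13]=24  'ccaedcebecda'
  #14 SA[14]=16  'ccaeecedccaedcebecda'
  #15 SA[15]=33  'cda'
  #16 SA[16]=4  'cddbeeebaeedccaeecedccaedcebecda'
  #17 SA[17]=29  'cebecda'
  #18 SA[18]=21  'cedccaedcebecda'
  #19 SA[19]=34  'da'
  #20 SA[20]=6  'dbeeebaeedccaeecedccaedcebecda'
  #21 SA[21]=23  'dccaedcebecda'
  #22 SA[22]=15  'dccaeecedccaedcebecda'
  #23 SA[23]=28  'dcebecda'
  #24 SA[24]=5  'ddbeeebaeedccaeecedccaedcebecda'
  #25 SA[25]=10  'ebaeedccaeecedccaedcebecda'
  #26 SA[26]=30  'ebecda'
  #27 SA[27]=32  'ecda'
  #28 SA[28]=20  'ecedccaedcebecda'
  #29 SA[29]=22  'edccaedcebecda'
  #30 SA[30]=14  'edccaeecedccaedcebecda'
  #31 SA[31]=27  'edcebecda'
  #32 SA[32]=9  'eebaeedccaeecedccaedcebecda'
  #33 SA[33]=19  'eecedccaedcebecda'
  #34 SA[34]=13  'eedccaeecedccaedcebecda'
  #35 SA[35]=8  'eeebaeedccaeecedccaedcebecda'

[35, 2, 3, 26, 18, 12, 11, 31, 7, 1, 25, 17, 0, 24, 16, 33, 4, 29, 21, 34, 6, 23, 15, 28, 5, 10, 30, 32, 20, 22, 14, 27, 9, 19, 13, 8]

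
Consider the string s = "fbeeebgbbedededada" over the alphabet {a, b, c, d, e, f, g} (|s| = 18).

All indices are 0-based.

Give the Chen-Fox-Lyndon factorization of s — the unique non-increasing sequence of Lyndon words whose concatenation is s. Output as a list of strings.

emit factor 1: 'f' (i=0, period=1)
emit factor 2: 'beeebg' (i=1, period=6)
emit factor 3: 'bbededed' (i=7, period=8)
emit factor 4: 'ad' (i=15, period=2)
emit factor 5: 'a' (i=17, period=1)

["f", "beeebg", "bbededed", "ad", "a"]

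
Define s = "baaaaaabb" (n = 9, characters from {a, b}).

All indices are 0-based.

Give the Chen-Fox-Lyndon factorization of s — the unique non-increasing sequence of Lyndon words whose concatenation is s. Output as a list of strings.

["b", "aaaaaabb"]

emit factor 1: 'b' (i=0, period=1)
emit factor 2: 'aaaaaabb' (i=1, period=8)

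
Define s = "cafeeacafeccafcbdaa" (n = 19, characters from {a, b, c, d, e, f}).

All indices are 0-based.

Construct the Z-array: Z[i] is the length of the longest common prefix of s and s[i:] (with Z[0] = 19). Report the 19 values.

[19, 0, 0, 0, 0, 0, 4, 0, 0, 0, 1, 3, 0, 0, 1, 0, 0, 0, 0]

Z[0]=19
i=1: i≥r, start 0; Z[1]=0
i=2: i≥r, start 0; Z[2]=0
i=3: i≥r, start 0; Z[3]=0
i=4: i≥r, start 0; Z[4]=0
i=5: i≥r, start 0; Z[5]=0
i=6: i≥r, start 0; Z[6]=4 extend→box=[6,10)
i=7: min(r-i=3, Z[1]=0)=0; Z[7]=0
i=8: min(r-i=2, Z[2]=0)=0; Z[8]=0
i=9: min(r-i=1, Z[3]=0)=0; Z[9]=0
i=10: i≥r, start 0; Z[10]=1 extend→box=[10,11)
i=11: i≥r, start 0; Z[11]=3 extend→box=[11,14)
i=12: min(r-i=2, Z[1]=0)=0; Z[12]=0
i=13: min(r-i=1, Z[2]=0)=0; Z[13]=0
i=14: i≥r, start 0; Z[14]=1 extend→box=[14,15)
i=15: i≥r, start 0; Z[15]=0
i=16: i≥r, start 0; Z[16]=0
i=17: i≥r, start 0; Z[17]=0
i=18: i≥r, start 0; Z[18]=0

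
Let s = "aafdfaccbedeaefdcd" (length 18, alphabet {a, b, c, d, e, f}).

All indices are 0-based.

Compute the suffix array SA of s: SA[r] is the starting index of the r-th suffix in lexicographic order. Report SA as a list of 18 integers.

[0, 5, 12, 1, 8, 7, 6, 16, 17, 15, 10, 3, 11, 9, 13, 4, 14, 2]

rank | idx | suffix
   0 |   0 | aafdfaccbedeaefdcd
   1 |   5 | accbedeaefdcd
   2 |  12 | aefdcd
   3 |   1 | afdfaccbedeaefdcd
   4 |   8 | bedeaefdcd
   5 |   7 | cbedeaefdcd
   6 |   6 | ccbedeaefdcd
   7 |  16 | cd
   8 |  17 | d
   9 |  15 | dcd
  10 |  10 | deaefdcd
  11 |   3 | dfaccbedeaefdcd
  12 |  11 | eaefdcd
  13 |   9 | edeaefdcd
  14 |  13 | efdcd
  15 |   4 | faccbedeaefdcd
  16 |  14 | fdcd
  17 |   2 | fdfaccbedeaefdcd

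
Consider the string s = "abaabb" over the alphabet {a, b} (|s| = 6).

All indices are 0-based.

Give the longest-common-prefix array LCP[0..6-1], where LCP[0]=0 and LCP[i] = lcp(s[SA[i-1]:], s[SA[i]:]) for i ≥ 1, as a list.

rank | idx | suffix
   0 |   2 | aabb
   1 |   0 | abaabb
   2 |   3 | abb
   3 |   5 | b
   4 |   1 | baabb
   5 |   4 | bb

SA = [2, 0, 3, 5, 1, 4]
i: (SA[i-1],SA[i]) lcp shared
  1: (2,0) 1 'a'
  2: (0,3) 2 'ab'
  3: (3,5) 0 ''
  4: (5,1) 1 'b'
  5: (1,4) 1 'b'

[0, 1, 2, 0, 1, 1]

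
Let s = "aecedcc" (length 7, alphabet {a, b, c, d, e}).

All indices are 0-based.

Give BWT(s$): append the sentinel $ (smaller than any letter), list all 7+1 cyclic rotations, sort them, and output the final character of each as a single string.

rank  rotation  last
    0  $aecedcc  c
    1  aecedcc$  $
    2  c$aecedc  c
    3  cc$aeced  d
    4  cedcc$ae  e
    5  dcc$aece  e
    6  ecedcc$a  a
    7  edcc$aec  c

c$cdeeac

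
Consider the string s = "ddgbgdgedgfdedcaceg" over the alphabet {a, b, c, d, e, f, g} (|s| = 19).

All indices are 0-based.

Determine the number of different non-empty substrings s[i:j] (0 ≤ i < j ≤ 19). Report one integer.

rank→(start, suffix):
  0 → (15, 'aceg')
  1 → (3, 'bgdgedgfdedcaceg')
  2 → (14, 'caceg')
  3 → (16, 'ceg')
  4 → (13, 'dcaceg')
  5 → (0, 'ddgbgdgedgfdedcaceg')
  6 → (11, 'dedcaceg')
  7 → (1, 'dgbgdgedgfdedcaceg')
  8 → (5, 'dgedgfdedcaceg')
  9 → (8, 'dgfdedcaceg')
  10 → (12, 'edcaceg')
  11 → (7, 'edgfdedcaceg')
  12 → (17, 'eg')
  13 → (10, 'fdedcaceg')
  14 → (18, 'g')
  15 → (2, 'gbgdgedgfdedcaceg')
  16 → (4, 'gdgedgfdedcaceg')
  17 → (6, 'gedgfdedcaceg')
  18 → (9, 'gfdedcaceg')

SA = [15, 3, 14, 16, 13, 0, 11, 1, 5, 8, 12, 7, 17, 10, 18, 2, 4, 6, 9]
i: (SA[i-1],SA[i]) lcp shared
  1: (15,3) 0 ''
  2: (3,14) 0 ''
  3: (14,16) 1 'c'
  4: (16,13) 0 ''
  5: (13,0) 1 'd'
  6: (0,11) 1 'd'
  7: (11,1) 1 'd'
  8: (1,5) 2 'dg'
  9: (5,8) 2 'dg'
  10: (8,12) 0 ''
  11: (12,7) 2 'ed'
  12: (7,17) 1 'e'
  13: (17,10) 0 ''
  14: (10,18) 0 ''
  15: (18,2) 1 'g'
  16: (2,4) 1 'g'
  17: (4,6) 1 'g'
  18: (6,9) 1 'g'

n(n+1)/2 = 19·20/2 = 190
Σ LCP = 0 + 0 + 0 + 1 + 0 + 1 + 1 + 1 + 2 + 2 + 0 + 2 + 1 + 0 + 0 + 1 + 1 + 1 + 1 = 15
distinct = 190 − 15 = 175

175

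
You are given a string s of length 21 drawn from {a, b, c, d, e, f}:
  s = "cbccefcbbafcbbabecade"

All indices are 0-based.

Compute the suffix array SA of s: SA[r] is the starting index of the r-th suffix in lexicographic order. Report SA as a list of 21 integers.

sorted suffixes:
  #0 SA[0]=14  'abecade'
  #1 SA[1]=18  'ade'
  #2 SA[2]=9  'afcbbabecade'
  #3 SA[3]=13  'babecade'
  #4 SA[4]=8  'bafcbbabecade'
  #5 SA[5]=12  'bbabecade'
  #6 SA[6]=7  'bbafcbbabecade'
  #7 SA[7]=1  'bccefcbbafcbbabecade'
  #8 SA[8]=15  'becade'
  #9 SA[9]=17  'cade'
  #10 SA[10]=11  'cbbabecade'
  #11 SA[11]=6  'cbbafcbbabecade'
  #12 SA[12]=0  'cbccefcbbafcbbabecade'
  #13 SA[13]=2  'ccefcbbafcbbabecade'
  #14 SA[14]=3  'cefcbbafcbbabecade'
  #15 SA[15]=19  'de'
  #16 SA[16]=20  'e'
  #17 SA[17]=16  'ecade'
  #18 SA[18]=4  'efcbbafcbbabecade'
  #19 SA[19]=10  'fcbbabecade'
  #20 SA[20]=5  'fcbbafcbbabecade'

[14, 18, 9, 13, 8, 12, 7, 1, 15, 17, 11, 6, 0, 2, 3, 19, 20, 16, 4, 10, 5]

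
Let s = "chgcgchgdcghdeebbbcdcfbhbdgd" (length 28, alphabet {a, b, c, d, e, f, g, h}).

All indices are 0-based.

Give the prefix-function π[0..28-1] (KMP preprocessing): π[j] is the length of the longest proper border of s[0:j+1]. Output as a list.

[0, 0, 0, 1, 0, 1, 2, 3, 0, 1, 0, 0, 0, 0, 0, 0, 0, 0, 1, 0, 1, 0, 0, 0, 0, 0, 0, 0]

π[0] = 0
j=1 s[j]='h': π[1]=0 (border '')
j=2 s[j]='g': π[2]=0 (border '')
j=3 s[j]='c': π[3]=1 (border 'c')
j=4 s[j]='g': k: 1→0; π[4]=0 (border '')
j=5 s[j]='c': π[5]=1 (border 'c')
j=6 s[j]='h': π[6]=2 (border 'ch')
j=7 s[j]='g': π[7]=3 (border 'chg')
j=8 s[j]='d': k: 3→0; π[8]=0 (border '')
j=9 s[j]='c': π[9]=1 (border 'c')
j=10 s[j]='g': k: 1→0; π[10]=0 (border '')
j=11 s[j]='h': π[11]=0 (border '')
j=12 s[j]='d': π[12]=0 (border '')
j=13 s[j]='e': π[13]=0 (border '')
j=14 s[j]='e': π[14]=0 (border '')
j=15 s[j]='b': π[15]=0 (border '')
j=16 s[j]='b': π[16]=0 (border '')
j=17 s[j]='b': π[17]=0 (border '')
j=18 s[j]='c': π[18]=1 (border 'c')
j=19 s[j]='d': k: 1→0; π[19]=0 (border '')
j=20 s[j]='c': π[20]=1 (border 'c')
j=21 s[j]='f': k: 1→0; π[21]=0 (border '')
j=22 s[j]='b': π[22]=0 (border '')
j=23 s[j]='h': π[23]=0 (border '')
j=24 s[j]='b': π[24]=0 (border '')
j=25 s[j]='d': π[25]=0 (border '')
j=26 s[j]='g': π[26]=0 (border '')
j=27 s[j]='d': π[27]=0 (border '')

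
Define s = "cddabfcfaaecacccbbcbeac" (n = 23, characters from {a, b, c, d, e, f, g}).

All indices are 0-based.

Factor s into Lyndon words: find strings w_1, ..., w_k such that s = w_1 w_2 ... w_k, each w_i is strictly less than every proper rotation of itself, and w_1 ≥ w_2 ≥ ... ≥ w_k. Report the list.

emit factor 1: 'cdd' (i=0, period=3)
emit factor 2: 'abfcf' (i=3, period=5)
emit factor 3: 'aaecacccbbcbeac' (i=8, period=15)

["cdd", "abfcf", "aaecacccbbcbeac"]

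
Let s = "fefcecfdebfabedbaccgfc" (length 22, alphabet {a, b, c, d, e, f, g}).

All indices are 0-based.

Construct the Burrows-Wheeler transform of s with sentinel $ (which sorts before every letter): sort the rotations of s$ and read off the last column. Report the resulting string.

cfbdaefafecefdcbfbgec$c

rank  rotation                 last
    0  $fefcecfdebfabedbaccgfc  c
    1  abedbaccgfc$fefcecfdebf  f
    2  accgfc$fefcecfdebfabedb  b
    3  baccgfc$fefcecfdebfabed  d
    4  bedbaccgfc$fefcecfdebfa  a
    5  bfabedbaccgfc$fefcecfde  e
    6  c$fefcecfdebfabedbaccgf  f
    7  ccgfc$fefcecfdebfabedba  a
    8  cecfdebfabedbaccgfc$fef  f
    9  cfdebfabedbaccgfc$fefce  e
   10  cgfc$fefcecfdebfabedbac  c
   11  dbaccgfc$fefcecfdebfabe  e
   12  debfabedbaccgfc$fefcecf  f
   13  ebfabedbaccgfc$fefcecfd  d
   14  ecfdebfabedbaccgfc$fefc  c
   15  edbaccgfc$fefcecfdebfab  b
   16  efcecfdebfabedbaccgfc$f  f
   17  fabedbaccgfc$fefcecfdeb  b
   18  fc$fefcecfdebfabedbaccg  g
   19  fcecfdebfabedbaccgfc$fe  e
   20  fdebfabedbaccgfc$fefcec  c
   21  fefcecfdebfabedbaccgfc$  $
   22  gfc$fefcecfdebfabedbacc  c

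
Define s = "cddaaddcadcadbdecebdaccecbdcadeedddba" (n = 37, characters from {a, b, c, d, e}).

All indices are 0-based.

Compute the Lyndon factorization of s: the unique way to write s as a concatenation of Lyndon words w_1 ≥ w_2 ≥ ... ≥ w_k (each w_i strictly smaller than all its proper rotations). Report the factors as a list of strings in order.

emit factor 1: 'cdd' (i=0, period=3)
emit factor 2: 'aaddcadcadbdecebdaccecbdcadeedddb' (i=3, period=33)
emit factor 3: 'a' (i=36, period=1)

["cdd", "aaddcadcadbdecebdaccecbdcadeedddb", "a"]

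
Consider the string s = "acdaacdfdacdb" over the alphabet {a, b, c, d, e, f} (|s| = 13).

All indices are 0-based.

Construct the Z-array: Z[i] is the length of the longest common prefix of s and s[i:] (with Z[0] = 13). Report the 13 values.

Z[0]=13
i=1: fresh scan; Z[1]=0
i=2: fresh scan; Z[2]=0
i=3: fresh scan; Z[3]=1 extend→box=[3,4)
i=4: fresh scan; Z[4]=3 extend→box=[4,7)
i=5: min(r-i=2, Z[1]=0)=0; Z[5]=0
i=6: min(r-i=1, Z[2]=0)=0; Z[6]=0
i=7: fresh scan; Z[7]=0
i=8: fresh scan; Z[8]=0
i=9: fresh scan; Z[9]=3 extend→box=[9,12)
i=10: min(r-i=2, Z[1]=0)=0; Z[10]=0
i=11: min(r-i=1, Z[2]=0)=0; Z[11]=0
i=12: fresh scan; Z[12]=0

[13, 0, 0, 1, 3, 0, 0, 0, 0, 3, 0, 0, 0]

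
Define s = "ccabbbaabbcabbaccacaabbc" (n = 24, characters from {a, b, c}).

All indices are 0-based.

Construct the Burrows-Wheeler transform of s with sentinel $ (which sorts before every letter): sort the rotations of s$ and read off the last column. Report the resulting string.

rank  rotation                   last
    0  $ccabbbaabbcabbaccacaabbc  c
    1  aabbc$ccabbbaabbcabbaccac  c
    2  aabbcabbaccacaabbc$ccabbb  b
    3  abbaccacaabbc$ccabbbaabbc  c
    4  abbbaabbcabbaccacaabbc$cc  c
    5  abbc$ccabbbaabbcabbaccaca  a
    6  abbcabbaccacaabbc$ccabbba  a
    7  acaabbc$ccabbbaabbcabbacc  c
    8  accacaabbc$ccabbbaabbcabb  b
    9  baabbcabbaccacaabbc$ccabb  b
   10  baccacaabbc$ccabbbaabbcab  b
   11  bbaabbcabbaccacaabbc$ccab  b
   12  bbaccacaabbc$ccabbbaabbca  a
   13  bbbaabbcabbaccacaabbc$cca  a
   14  bbc$ccabbbaabbcabbaccacaa  a
   15  bbcabbaccacaabbc$ccabbbaa  a
   16  bc$ccabbbaabbcabbaccacaab  b
   17  bcabbaccacaabbc$ccabbbaab  b
   18  c$ccabbbaabbcabbaccacaabb  b
   19  caabbc$ccabbbaabbcabbacca  a
   20  cabbaccacaabbc$ccabbbaabb  b
   21  cabbbaabbcabbaccacaabbc$c  c
   22  cacaabbc$ccabbbaabbcabbac  c
   23  ccabbbaabbcabbaccacaabbc$  $
   24  ccacaabbc$ccabbbaabbcabba  a

ccbccaacbbbbaaaabbbabcc$a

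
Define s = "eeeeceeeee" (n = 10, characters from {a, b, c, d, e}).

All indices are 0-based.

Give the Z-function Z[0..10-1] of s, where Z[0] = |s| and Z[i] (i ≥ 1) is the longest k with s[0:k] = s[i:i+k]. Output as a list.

[10, 3, 2, 1, 0, 4, 4, 3, 2, 1]

Z[0]=10
i=1: outside box; Z[1]=3 extend→box=[1,4)
i=2: min(r-i=2, Z[1]=3)=2; Z[2]=2
i=3: min(r-i=1, Z[2]=2)=1; Z[3]=1
i=4: outside box; Z[4]=0
i=5: outside box; Z[5]=4 extend→box=[5,9)
i=6: min(r-i=3, Z[1]=3)=3; Z[6]=4 extend→box=[6,10)
i=7: min(r-i=3, Z[1]=3)=3; Z[7]=3
i=8: min(r-i=2, Z[2]=2)=2; Z[8]=2
i=9: min(r-i=1, Z[3]=1)=1; Z[9]=1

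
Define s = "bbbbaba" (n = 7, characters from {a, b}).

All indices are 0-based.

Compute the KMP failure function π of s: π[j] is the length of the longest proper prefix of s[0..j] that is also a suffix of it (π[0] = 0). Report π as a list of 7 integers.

π[0] = 0
j=1 s[j]='b': π[1]=1 (border 'b')
j=2 s[j]='b': π[2]=2 (border 'bb')
j=3 s[j]='b': π[3]=3 (border 'bbb')
j=4 s[j]='a': k: 3→2→1→0; π[4]=0 (border '')
j=5 s[j]='b': π[5]=1 (border 'b')
j=6 s[j]='a': k: 1→0; π[6]=0 (border '')

[0, 1, 2, 3, 0, 1, 0]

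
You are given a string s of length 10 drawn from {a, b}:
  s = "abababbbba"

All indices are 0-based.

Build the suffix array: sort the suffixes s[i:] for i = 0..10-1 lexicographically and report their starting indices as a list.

[9, 0, 2, 4, 8, 1, 3, 7, 6, 5]

rank→(start, suffix):
  0 → (9, 'a')
  1 → (0, 'abababbbba')
  2 → (2, 'ababbbba')
  3 → (4, 'abbbba')
  4 → (8, 'ba')
  5 → (1, 'bababbbba')
  6 → (3, 'babbbba')
  7 → (7, 'bba')
  8 → (6, 'bbba')
  9 → (5, 'bbbba')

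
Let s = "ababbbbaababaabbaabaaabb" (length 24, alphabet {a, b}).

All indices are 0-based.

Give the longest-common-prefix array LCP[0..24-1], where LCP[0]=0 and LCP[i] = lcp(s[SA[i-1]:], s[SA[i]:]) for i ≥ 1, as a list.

[0, 2, 4, 3, 4, 1, 4, 3, 4, 2, 3, 3, 0, 1, 3, 5, 4, 2, 3, 1, 2, 6, 2, 3]

rank | idx | suffix
   0 |  19 | aaabb
   1 |  16 | aabaaabb
   2 |   7 | aababaabbaabaaabb
   3 |  20 | aabb
   4 |  12 | aabbaabaaabb
   5 |  17 | abaaabb
   6 |  10 | abaabbaabaaabb
   7 |   8 | ababaabbaabaaabb
   8 |   0 | ababbbbaababaabbaabaaabb
   9 |  21 | abb
  10 |  13 | abbaabaaabb
  11 |   2 | abbbbaababaabbaabaaabb
  12 |  23 | b
  13 |  18 | baaabb
  14 |  15 | baabaaabb
  15 |   6 | baababaabbaabaaabb
  16 |  11 | baabbaabaaabb
  17 |   9 | babaabbaabaaabb
  18 |   1 | babbbbaababaabbaabaaabb
  19 |  22 | bb
  20 |  14 | bbaabaaabb
  21 |   5 | bbaababaabbaabaaabb
  22 |   4 | bbbaababaabbaabaaabb
  23 |   3 | bbbbaababaabbaabaaabb

SA = [19, 16, 7, 20, 12, 17, 10, 8, 0, 21, 13, 2, 23, 18, 15, 6, 11, 9, 1, 22, 14, 5, 4, 3]
rank  pair      lcp
   1  s[19:],s[16:]  2  'aa'
   2  s[16:],s[7:]  4  'aaba'
   3  s[7:],s[20:]  3  'aab'
   4  s[20:],s[12:]  4  'aabb'
   5  s[12:],s[17:]  1  'a'
   6  s[17:],s[10:]  4  'abaa'
   7  s[10:],s[8:]  3  'aba'
   8  s[8:],s[0:]  4  'abab'
   9  s[0:],s[21:]  2  'ab'
  10  s[21:],s[13:]  3  'abb'
  11  s[13:],s[2:]  3  'abb'
  12  s[2:],s[23:]  0  ''
  13  s[23:],s[18:]  1  'b'
  14  s[18:],s[15:]  3  'baa'
  15  s[15:],s[6:]  5  'baaba'
  16  s[6:],s[11:]  4  'baab'
  17  s[11:],s[9:]  2  'ba'
  18  s[9:],s[1:]  3  'bab'
  19  s[1:],s[22:]  1  'b'
  20  s[22:],s[14:]  2  'bb'
  21  s[14:],s[5:]  6  'bbaaba'
  22  s[5:],s[4:]  2  'bb'
  23  s[4:],s[3:]  3  'bbb'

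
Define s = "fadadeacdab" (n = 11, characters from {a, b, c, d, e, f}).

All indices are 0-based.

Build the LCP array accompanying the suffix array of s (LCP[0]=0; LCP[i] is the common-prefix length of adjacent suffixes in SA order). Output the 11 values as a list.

rank→(start, suffix):
  0 → (9, 'ab')
  1 → (6, 'acdab')
  2 → (1, 'adadeacdab')
  3 → (3, 'adeacdab')
  4 → (10, 'b')
  5 → (7, 'cdab')
  6 → (8, 'dab')
  7 → (2, 'dadeacdab')
  8 → (4, 'deacdab')
  9 → (5, 'eacdab')
  10 → (0, 'fadadeacdab')

SA = [9, 6, 1, 3, 10, 7, 8, 2, 4, 5, 0]
rank  pair      lcp
   1  s[9:],s[6:]  1  'a'
   2  s[6:],s[1:]  1  'a'
   3  s[1:],s[3:]  2  'ad'
   4  s[3:],s[10:]  0  ''
   5  s[10:],s[7:]  0  ''
   6  s[7:],s[8:]  0  ''
   7  s[8:],s[2:]  2  'da'
   8  s[2:],s[4:]  1  'd'
   9  s[4:],s[5:]  0  ''
  10  s[5:],s[0:]  0  ''

[0, 1, 1, 2, 0, 0, 0, 2, 1, 0, 0]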